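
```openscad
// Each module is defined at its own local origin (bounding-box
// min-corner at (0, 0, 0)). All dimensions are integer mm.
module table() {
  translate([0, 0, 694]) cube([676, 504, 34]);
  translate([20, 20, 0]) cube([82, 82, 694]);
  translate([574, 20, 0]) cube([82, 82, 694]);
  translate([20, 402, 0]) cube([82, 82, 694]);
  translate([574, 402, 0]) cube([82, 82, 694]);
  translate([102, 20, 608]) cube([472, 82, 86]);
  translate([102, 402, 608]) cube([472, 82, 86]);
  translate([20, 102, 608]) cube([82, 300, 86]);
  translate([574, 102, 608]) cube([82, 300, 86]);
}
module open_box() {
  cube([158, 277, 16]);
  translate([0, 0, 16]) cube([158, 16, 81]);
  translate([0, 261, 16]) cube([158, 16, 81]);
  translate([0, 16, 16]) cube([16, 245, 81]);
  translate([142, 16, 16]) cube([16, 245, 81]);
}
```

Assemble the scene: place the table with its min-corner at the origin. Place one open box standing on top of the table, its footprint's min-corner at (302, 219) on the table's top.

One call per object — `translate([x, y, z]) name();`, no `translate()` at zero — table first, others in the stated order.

table();
translate([302, 219, 728]) open_box();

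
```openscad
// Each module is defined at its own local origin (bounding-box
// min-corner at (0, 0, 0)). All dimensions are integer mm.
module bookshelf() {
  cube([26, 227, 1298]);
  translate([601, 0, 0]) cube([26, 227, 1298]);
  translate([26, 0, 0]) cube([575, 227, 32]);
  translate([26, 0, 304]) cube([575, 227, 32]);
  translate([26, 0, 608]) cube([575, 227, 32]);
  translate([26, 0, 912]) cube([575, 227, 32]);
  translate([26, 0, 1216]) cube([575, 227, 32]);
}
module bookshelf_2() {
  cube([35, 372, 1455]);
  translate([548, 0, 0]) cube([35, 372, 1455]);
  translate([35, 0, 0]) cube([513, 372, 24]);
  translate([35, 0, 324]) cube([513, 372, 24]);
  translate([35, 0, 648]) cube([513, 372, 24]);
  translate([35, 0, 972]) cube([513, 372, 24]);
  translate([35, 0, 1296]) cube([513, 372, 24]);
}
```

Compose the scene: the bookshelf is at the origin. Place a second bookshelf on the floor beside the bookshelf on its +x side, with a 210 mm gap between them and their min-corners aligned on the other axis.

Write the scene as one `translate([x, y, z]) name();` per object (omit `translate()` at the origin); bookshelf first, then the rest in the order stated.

bookshelf();
translate([837, 0, 0]) bookshelf_2();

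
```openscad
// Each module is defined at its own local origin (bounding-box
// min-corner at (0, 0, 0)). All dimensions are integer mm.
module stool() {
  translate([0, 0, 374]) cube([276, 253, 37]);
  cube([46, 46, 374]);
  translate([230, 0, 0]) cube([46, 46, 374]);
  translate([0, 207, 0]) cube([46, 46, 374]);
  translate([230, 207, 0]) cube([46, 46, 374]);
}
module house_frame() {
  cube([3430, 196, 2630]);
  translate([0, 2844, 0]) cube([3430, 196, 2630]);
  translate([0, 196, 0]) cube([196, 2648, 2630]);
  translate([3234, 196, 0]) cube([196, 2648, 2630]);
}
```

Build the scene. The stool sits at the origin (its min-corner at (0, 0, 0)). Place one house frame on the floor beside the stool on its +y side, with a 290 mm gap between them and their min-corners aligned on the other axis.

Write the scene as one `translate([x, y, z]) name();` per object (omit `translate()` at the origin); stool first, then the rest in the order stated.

stool();
translate([0, 543, 0]) house_frame();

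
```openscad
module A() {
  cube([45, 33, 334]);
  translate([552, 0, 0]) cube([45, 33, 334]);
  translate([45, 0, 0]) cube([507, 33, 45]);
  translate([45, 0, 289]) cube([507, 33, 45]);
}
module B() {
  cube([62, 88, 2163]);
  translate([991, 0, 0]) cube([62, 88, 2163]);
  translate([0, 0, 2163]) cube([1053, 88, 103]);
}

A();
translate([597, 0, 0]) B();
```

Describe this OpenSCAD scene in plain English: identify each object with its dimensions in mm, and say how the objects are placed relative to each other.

A is a picture frame with a 507×244 mm rectangular opening (x by z) and a uniform 45 mm border on every side. Frame depth is 33 mm along y. It is built from two vertical stiles running the full outside height and two horizontal rails spanning the gap between the stiles.

B is a rectangular door frame: two vertical jambs of 62×88 mm section, 2163 mm tall, with a clear opening 929 mm wide between their inner faces. A header 103 mm tall and 88 mm deep lies on top of the jambs and spans the full outside width.

The door frame is against the picture frame's +x side, with their −y faces flush.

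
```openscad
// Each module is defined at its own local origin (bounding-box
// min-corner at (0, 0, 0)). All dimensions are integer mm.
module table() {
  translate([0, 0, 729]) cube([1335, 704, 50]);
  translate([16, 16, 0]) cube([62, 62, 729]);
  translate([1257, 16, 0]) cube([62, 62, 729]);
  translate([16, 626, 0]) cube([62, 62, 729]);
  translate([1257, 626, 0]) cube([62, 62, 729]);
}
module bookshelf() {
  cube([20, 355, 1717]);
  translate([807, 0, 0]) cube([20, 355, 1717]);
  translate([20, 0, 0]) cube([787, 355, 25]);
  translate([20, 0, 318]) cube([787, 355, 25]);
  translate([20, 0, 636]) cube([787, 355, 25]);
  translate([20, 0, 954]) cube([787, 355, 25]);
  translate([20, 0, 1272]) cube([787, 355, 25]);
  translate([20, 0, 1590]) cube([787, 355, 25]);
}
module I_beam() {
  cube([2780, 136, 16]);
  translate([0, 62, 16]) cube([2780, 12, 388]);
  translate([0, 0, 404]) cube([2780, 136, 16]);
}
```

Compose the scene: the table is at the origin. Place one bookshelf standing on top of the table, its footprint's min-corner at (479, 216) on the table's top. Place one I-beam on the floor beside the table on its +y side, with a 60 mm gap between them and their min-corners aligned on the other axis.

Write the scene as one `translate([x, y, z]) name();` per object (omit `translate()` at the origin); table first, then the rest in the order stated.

table();
translate([479, 216, 779]) bookshelf();
translate([0, 764, 0]) I_beam();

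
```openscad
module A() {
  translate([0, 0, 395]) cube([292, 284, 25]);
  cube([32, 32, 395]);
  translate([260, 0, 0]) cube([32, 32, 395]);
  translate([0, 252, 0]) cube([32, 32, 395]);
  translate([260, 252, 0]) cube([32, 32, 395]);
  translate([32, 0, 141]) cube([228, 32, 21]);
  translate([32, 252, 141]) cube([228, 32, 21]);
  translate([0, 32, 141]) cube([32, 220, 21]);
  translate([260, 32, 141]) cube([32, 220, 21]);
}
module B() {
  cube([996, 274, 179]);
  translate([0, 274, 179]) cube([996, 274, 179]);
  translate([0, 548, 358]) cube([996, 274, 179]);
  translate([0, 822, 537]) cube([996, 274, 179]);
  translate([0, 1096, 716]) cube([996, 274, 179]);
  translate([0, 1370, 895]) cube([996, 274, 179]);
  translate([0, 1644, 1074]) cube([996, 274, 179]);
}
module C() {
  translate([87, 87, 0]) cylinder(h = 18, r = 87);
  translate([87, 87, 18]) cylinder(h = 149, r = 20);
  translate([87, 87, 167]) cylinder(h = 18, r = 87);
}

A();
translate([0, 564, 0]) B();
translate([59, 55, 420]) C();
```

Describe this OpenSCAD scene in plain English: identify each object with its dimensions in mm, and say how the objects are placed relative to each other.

A is a simple wooden stool: a rectangular seat 292 mm (x) by 284 mm (y), 25 mm thick, top face at z = 420 mm, on four square legs, each 32×32 mm in cross-section. The legs rest on z = 0, each flush with a corner of the seat. Four stretchers, 32 mm wide and 21 mm tall, connect adjacent legs with their undersides at z = 141 mm, each running between the inner faces of the legs it joins and aligned with the legs' outer faces on the other axis.

B is a straight staircase of 7 solid steps. Each step is 996 mm wide (x), 274 mm deep (y, the going) and 179 mm tall (the rise). The first step rests on the floor; each subsequent step sits one going further in +y and one rise higher in +z, directly behind and above the previous step with no overlap.

C is a spool: two coaxial disc flanges of radius 87 mm and thickness 18 mm, joined by a core cylinder of radius 20 mm and height 149 mm. The lower flange rests on z = 0 and the three cylinders share a vertical axis.

The staircase is on the floor beside the stool on its +y side. The spool is on top of the stool, centred.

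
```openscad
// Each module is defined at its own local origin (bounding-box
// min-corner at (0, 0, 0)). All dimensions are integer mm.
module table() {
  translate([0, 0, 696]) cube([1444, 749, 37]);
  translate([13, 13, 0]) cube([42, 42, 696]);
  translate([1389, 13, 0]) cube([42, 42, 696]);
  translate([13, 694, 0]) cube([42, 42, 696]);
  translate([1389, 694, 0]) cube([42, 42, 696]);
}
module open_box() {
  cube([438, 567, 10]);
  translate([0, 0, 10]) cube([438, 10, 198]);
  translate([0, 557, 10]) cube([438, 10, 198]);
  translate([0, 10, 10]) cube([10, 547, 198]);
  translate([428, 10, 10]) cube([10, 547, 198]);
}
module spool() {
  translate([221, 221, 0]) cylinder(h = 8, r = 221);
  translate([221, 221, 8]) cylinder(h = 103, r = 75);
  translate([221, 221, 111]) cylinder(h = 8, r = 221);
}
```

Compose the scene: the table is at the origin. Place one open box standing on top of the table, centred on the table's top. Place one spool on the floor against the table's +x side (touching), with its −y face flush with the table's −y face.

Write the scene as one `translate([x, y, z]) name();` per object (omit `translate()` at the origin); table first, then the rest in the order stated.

table();
translate([503, 91, 733]) open_box();
translate([1444, 0, 0]) spool();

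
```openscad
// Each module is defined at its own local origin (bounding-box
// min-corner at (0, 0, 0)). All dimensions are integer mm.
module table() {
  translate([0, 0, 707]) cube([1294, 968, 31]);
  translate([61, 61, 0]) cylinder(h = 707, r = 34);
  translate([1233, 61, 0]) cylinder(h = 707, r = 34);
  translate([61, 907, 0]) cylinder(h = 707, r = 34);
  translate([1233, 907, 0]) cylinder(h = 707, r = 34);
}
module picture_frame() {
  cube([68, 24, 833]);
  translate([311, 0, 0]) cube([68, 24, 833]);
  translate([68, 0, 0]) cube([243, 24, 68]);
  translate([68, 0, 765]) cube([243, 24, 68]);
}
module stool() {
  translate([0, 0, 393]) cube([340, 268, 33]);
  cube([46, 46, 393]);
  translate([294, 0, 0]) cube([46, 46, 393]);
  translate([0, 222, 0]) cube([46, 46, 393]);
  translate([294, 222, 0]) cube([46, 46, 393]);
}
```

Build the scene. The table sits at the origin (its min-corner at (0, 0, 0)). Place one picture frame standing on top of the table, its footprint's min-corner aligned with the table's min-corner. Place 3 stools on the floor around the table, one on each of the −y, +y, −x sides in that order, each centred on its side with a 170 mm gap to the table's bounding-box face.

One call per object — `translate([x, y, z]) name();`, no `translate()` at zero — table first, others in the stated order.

table();
translate([0, 0, 738]) picture_frame();
translate([477, -438, 0]) stool();
translate([477, 1138, 0]) stool();
translate([-510, 350, 0]) stool();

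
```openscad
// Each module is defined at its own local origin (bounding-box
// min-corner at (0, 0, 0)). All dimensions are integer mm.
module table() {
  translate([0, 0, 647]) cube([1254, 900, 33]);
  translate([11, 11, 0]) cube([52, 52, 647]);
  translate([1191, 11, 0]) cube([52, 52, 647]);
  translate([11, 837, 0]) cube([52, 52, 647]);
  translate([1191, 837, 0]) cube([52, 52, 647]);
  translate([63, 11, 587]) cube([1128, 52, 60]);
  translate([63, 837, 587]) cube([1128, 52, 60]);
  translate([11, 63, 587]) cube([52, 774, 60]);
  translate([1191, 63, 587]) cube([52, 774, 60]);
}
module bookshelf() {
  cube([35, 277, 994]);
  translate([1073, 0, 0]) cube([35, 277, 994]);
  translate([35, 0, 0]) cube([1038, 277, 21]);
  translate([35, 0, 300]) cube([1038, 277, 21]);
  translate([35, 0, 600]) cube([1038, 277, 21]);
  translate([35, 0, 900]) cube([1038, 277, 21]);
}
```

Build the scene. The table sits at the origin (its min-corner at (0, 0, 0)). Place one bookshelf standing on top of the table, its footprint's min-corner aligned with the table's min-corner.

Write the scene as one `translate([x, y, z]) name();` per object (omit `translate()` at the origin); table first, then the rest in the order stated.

table();
translate([0, 0, 680]) bookshelf();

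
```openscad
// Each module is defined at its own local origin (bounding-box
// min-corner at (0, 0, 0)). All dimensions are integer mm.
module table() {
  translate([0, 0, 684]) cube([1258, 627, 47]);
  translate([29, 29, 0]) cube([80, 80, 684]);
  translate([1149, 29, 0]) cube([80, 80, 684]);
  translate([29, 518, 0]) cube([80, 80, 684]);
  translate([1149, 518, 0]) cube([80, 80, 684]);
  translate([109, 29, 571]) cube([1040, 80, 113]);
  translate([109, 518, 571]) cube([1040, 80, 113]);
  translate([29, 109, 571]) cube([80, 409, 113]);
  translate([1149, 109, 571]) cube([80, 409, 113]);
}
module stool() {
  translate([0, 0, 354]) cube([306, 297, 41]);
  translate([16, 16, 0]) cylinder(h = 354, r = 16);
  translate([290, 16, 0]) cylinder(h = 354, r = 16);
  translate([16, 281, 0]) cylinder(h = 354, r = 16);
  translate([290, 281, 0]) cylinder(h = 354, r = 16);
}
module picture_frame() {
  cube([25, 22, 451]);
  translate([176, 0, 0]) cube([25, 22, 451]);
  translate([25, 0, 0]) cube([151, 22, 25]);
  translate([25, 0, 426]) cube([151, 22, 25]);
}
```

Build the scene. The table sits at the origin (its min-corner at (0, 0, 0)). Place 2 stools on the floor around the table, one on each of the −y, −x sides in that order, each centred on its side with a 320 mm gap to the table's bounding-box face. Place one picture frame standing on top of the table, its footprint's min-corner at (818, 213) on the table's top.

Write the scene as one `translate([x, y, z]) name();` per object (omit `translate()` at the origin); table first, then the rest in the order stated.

table();
translate([476, -617, 0]) stool();
translate([-626, 165, 0]) stool();
translate([818, 213, 731]) picture_frame();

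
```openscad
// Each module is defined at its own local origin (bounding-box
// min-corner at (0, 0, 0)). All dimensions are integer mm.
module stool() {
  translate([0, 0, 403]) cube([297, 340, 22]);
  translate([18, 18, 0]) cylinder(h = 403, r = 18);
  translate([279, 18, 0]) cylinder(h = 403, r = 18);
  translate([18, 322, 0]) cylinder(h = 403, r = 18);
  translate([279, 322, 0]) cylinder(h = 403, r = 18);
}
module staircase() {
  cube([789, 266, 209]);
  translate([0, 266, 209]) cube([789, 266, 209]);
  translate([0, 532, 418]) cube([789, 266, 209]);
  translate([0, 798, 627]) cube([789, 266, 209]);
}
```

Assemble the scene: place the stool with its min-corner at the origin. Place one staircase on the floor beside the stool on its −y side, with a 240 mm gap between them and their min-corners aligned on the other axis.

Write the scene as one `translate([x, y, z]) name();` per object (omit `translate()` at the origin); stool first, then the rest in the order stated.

stool();
translate([0, -1304, 0]) staircase();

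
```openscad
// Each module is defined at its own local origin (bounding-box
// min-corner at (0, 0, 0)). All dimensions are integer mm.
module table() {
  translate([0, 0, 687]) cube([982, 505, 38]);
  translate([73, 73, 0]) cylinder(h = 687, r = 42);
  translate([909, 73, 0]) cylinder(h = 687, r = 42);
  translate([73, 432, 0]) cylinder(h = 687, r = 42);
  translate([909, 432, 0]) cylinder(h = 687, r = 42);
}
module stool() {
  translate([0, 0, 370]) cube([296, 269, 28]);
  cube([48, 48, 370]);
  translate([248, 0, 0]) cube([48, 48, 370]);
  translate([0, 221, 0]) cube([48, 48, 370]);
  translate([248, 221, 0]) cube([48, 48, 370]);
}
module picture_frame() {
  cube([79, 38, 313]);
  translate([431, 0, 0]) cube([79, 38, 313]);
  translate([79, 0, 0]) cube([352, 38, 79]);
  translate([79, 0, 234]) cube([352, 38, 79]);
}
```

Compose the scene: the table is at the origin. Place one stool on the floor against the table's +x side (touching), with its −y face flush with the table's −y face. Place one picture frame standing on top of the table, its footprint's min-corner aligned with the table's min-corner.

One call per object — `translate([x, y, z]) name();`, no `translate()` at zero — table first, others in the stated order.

table();
translate([982, 0, 0]) stool();
translate([0, 0, 725]) picture_frame();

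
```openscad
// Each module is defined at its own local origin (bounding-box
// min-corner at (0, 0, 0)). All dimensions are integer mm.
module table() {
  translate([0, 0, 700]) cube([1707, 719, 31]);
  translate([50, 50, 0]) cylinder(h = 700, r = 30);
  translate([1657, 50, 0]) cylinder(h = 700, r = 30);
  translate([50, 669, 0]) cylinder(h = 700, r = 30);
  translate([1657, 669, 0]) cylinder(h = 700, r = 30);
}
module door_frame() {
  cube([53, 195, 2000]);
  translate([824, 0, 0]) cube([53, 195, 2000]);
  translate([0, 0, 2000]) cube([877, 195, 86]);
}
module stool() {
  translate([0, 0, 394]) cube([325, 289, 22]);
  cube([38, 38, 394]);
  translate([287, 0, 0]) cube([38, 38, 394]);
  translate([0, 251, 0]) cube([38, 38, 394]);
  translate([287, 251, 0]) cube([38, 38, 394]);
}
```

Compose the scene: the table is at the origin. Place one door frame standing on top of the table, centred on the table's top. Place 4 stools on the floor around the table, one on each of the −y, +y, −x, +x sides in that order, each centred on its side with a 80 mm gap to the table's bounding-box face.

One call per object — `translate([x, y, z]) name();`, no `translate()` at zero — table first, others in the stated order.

table();
translate([415, 262, 731]) door_frame();
translate([691, -369, 0]) stool();
translate([691, 799, 0]) stool();
translate([-405, 215, 0]) stool();
translate([1787, 215, 0]) stool();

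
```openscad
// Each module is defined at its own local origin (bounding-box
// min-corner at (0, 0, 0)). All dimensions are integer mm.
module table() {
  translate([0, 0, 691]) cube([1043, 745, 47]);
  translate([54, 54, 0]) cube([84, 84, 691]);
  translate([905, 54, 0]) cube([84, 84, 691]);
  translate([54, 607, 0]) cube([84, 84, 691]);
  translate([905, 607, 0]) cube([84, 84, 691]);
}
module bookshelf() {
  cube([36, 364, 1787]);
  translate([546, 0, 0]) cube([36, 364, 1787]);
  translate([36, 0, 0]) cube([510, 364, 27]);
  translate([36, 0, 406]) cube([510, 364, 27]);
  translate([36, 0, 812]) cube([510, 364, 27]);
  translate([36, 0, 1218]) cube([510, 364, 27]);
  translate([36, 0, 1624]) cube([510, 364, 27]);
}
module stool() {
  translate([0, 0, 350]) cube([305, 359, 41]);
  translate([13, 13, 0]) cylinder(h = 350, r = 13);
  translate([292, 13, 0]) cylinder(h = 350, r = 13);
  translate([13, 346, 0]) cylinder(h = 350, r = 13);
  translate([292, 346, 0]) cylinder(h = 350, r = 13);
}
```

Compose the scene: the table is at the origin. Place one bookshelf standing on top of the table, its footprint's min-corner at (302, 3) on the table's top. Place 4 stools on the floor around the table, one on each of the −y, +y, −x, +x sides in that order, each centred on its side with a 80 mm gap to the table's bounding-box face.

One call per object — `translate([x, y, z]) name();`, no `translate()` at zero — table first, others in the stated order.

table();
translate([302, 3, 738]) bookshelf();
translate([369, -439, 0]) stool();
translate([369, 825, 0]) stool();
translate([-385, 193, 0]) stool();
translate([1123, 193, 0]) stool();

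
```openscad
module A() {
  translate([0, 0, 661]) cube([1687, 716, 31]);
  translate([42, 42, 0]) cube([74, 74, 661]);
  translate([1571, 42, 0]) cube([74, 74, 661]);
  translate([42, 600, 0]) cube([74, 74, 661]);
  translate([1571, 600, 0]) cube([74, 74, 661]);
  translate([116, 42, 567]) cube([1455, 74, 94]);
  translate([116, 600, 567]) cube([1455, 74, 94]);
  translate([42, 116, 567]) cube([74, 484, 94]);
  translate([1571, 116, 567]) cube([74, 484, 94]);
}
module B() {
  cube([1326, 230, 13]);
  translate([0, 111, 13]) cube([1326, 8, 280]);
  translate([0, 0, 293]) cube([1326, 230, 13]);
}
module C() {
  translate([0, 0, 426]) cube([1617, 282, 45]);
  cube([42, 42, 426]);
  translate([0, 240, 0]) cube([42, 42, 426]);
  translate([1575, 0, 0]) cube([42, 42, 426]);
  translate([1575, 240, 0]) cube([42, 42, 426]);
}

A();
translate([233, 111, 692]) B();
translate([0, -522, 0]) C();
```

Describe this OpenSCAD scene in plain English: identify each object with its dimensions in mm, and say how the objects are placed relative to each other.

A is a rectangular dining table. The top is 1687×716×31 mm with its upper surface at z = 692 mm. It stands on four 74×74 mm square legs, each inset 42 mm from the nearest pair of top edges, running from the floor to the underside of the top. Four apron rails, 74 mm thick and 94 mm tall, run between adjacent legs with their top edges flush with the underside of the top and their outer faces flush with the legs' outer faces.

B is an I-beam lying along x, 1326 mm long. Overall section height 306 mm. Two flanges 230 mm wide (y) and 13 mm thick, one on the floor and one at the top; a web 8 mm thick runs between them, centred on the flange width.

C is a long wooden bench with a 1617 mm (x) × 282 mm (y) seat, 45 mm thick, its top surface 471 mm above the floor. Four 42 mm square legs at the seat corners, flush with the edges, run from z = 0 to the seat underside.

The I-beam is on top of the table. The bench is on the floor beside the table on its −y side.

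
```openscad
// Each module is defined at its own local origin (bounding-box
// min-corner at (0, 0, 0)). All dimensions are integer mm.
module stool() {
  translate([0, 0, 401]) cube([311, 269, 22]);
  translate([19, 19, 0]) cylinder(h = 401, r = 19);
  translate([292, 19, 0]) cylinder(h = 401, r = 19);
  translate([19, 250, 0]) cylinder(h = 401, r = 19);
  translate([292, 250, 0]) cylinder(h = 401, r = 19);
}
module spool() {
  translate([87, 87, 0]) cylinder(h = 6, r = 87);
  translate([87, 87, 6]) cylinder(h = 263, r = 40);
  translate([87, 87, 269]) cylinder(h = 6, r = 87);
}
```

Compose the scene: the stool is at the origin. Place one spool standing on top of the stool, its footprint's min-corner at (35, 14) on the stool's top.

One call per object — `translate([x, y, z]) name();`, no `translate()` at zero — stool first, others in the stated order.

stool();
translate([35, 14, 423]) spool();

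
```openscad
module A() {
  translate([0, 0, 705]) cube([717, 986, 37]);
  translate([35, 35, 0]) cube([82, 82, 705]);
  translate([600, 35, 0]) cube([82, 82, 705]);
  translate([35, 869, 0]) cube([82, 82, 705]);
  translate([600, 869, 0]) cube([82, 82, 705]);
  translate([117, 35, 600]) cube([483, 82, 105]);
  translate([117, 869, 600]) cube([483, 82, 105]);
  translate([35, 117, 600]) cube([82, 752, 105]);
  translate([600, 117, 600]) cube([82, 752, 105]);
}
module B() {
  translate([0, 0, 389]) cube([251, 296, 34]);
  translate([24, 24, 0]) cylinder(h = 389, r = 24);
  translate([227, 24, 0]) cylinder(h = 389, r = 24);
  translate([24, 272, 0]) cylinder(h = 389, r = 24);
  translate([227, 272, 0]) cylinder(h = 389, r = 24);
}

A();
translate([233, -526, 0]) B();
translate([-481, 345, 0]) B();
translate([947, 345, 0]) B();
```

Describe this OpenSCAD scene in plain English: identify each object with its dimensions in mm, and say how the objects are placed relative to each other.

A is a table with a 717×986 mm rectangular top, 37 mm thick, top surface at z = 742 mm, supported by four 82×82 mm square legs, each inset 35 mm from the nearest pair of top edges, running from the floor. Four apron rails, 82 mm thick and 105 mm tall, run between adjacent legs with their top edges flush with the underside of the top and their outer faces flush with the legs' outer faces.

B is a four-legged stool. The seat is a 251×296×34 mm slab whose top surface is at z = 423 mm; four round legs, each 48 mm in diameter, run from the floor (z = 0) to the underside of the seat, each leg's axis is inset half a diameter from the nearest pair of seat edges (so the leg's bounding box is flush with the corner).

Three stools sit around the table at the −y, −x, +x sides.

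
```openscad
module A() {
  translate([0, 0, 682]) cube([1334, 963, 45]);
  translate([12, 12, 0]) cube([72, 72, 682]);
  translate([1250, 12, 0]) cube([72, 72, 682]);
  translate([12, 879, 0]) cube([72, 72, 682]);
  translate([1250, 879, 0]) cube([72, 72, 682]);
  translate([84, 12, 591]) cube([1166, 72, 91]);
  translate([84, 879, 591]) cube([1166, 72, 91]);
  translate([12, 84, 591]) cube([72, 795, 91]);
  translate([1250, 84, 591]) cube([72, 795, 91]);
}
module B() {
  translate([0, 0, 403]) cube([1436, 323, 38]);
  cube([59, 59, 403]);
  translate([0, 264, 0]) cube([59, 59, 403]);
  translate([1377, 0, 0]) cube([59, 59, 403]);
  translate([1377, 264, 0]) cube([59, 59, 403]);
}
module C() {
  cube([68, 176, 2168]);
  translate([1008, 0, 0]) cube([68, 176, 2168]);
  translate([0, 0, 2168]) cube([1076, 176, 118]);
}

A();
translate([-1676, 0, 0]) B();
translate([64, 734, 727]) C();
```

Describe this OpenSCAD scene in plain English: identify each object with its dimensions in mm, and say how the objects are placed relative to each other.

A is a table with a 1334×963 mm rectangular top, 45 mm thick, top surface at z = 727 mm, supported by four 72×72 mm square legs, each inset 12 mm from the nearest pair of top edges, running from the floor. Four apron rails, 72 mm thick and 91 mm tall, run between adjacent legs with their top edges flush with the underside of the top and their outer faces flush with the legs' outer faces.

B is a bench: a 1436×323 mm seat slab, 38 mm thick, top at z = 441 mm, on four 59×59 mm square legs flush with the seat corners and standing on z = 0.

C is a rectangular door frame: two vertical jambs of 68×176 mm section, 2168 mm tall, with a clear opening 940 mm wide between their inner faces. A header 118 mm tall and 176 mm deep lies on top of the jambs and spans the full outside width.

The bench is on the floor beside the table on its −x side. The door frame is on top of the table.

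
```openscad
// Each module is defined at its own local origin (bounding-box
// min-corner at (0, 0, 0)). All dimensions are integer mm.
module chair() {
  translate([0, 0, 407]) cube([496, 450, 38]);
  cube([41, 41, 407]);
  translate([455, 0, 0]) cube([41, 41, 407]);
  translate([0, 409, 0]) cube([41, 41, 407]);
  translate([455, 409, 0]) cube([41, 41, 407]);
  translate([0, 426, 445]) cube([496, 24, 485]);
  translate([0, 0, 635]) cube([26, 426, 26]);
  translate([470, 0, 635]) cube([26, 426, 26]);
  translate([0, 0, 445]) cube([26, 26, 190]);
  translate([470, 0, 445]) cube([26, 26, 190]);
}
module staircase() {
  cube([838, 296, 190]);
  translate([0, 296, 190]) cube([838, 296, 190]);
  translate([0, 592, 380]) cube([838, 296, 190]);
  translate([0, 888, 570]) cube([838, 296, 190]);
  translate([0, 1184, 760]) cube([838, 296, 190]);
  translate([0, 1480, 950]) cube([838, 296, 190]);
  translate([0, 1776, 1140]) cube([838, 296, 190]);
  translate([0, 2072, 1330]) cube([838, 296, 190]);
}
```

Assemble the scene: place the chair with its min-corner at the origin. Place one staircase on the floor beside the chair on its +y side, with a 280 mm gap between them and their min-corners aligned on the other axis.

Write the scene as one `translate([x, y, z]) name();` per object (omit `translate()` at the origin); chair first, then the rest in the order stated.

chair();
translate([0, 730, 0]) staircase();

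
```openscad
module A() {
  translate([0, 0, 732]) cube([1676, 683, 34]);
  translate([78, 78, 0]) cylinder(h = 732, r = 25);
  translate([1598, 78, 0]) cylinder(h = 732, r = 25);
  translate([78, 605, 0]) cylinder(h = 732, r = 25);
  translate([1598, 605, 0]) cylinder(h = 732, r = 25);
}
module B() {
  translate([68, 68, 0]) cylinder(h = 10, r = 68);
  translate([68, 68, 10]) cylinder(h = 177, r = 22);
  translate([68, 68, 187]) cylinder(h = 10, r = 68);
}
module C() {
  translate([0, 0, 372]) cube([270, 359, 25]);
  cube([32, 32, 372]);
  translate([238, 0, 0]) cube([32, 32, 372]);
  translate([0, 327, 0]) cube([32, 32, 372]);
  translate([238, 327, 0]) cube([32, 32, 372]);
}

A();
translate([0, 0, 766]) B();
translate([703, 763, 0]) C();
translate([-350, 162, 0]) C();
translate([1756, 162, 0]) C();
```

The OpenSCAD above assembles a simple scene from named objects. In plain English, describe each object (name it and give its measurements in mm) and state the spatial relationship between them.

A is a table: top 1676 mm (x) × 683 mm (y), 34 mm thick, upper face at z = 766 mm, on four round legs of 50 mm diameter, each leg's bounding box inset 53 mm from the nearest pair of top edges, running from z = 0 to the bottom of the top.

B is a spool: two coaxial disc flanges of radius 68 mm and thickness 10 mm, joined by a core cylinder of radius 22 mm and height 177 mm. The lower flange rests on z = 0 and the three cylinders share a vertical axis.

C is a simple wooden stool: a rectangular seat 270 mm (x) by 359 mm (y), 25 mm thick, top face at z = 397 mm, on four square legs, each 32×32 mm in cross-section. The legs rest on z = 0, each flush with a corner of the seat.

The spool is on top of the table. Three stools sit around the table at the +y, −x, +x sides.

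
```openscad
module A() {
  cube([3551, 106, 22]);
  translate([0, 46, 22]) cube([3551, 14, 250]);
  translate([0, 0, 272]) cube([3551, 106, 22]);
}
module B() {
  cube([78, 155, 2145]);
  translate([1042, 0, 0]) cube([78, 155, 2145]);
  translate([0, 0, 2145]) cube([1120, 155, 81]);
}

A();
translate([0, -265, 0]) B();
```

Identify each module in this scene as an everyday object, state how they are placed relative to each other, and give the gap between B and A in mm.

A is an I-beam. B is a door frame. The door frame is on the floor beside the I-beam on its −y side. The gap between the door frame and the I-beam is 110 mm.

The door frame's nearest face is 110 mm from the I-beam's −y face.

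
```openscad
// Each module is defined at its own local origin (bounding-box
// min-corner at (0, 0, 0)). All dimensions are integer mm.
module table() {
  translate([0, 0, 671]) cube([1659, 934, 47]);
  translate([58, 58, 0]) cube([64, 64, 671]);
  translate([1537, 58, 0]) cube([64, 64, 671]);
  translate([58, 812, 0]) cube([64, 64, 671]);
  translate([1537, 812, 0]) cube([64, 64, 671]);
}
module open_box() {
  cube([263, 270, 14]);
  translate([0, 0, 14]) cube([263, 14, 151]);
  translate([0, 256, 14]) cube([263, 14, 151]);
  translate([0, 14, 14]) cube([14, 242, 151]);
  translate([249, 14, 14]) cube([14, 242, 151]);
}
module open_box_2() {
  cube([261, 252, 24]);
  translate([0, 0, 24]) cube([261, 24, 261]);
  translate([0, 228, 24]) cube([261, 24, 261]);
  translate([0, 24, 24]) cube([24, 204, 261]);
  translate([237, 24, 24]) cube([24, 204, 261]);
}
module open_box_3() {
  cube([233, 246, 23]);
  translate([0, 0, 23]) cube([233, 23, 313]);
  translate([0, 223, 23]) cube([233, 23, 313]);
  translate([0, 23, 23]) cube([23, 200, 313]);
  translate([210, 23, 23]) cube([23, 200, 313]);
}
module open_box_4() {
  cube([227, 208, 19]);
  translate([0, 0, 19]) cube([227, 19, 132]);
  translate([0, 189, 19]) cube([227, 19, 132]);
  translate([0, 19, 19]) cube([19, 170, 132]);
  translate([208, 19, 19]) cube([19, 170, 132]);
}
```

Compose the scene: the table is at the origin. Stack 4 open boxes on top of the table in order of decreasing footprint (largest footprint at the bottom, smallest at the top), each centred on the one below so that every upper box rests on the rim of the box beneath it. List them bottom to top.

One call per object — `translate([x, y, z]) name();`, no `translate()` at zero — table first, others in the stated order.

table();
translate([698, 332, 718]) open_box();
translate([699, 341, 883]) open_box_2();
translate([713, 344, 1168]) open_box_3();
translate([716, 363, 1504]) open_box_4();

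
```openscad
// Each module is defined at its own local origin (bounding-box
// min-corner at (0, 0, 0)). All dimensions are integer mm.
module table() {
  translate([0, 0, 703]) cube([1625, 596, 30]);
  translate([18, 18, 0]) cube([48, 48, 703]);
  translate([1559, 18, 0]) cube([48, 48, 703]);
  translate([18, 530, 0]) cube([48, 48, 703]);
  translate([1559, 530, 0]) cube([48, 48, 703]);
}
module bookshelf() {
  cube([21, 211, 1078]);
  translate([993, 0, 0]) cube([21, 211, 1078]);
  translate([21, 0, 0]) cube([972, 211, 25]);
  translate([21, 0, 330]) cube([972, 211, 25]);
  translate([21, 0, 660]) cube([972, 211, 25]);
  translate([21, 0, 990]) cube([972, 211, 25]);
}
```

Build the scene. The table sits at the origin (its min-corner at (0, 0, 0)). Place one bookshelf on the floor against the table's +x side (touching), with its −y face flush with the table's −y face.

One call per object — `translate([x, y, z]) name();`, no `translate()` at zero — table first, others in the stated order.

table();
translate([1625, 0, 0]) bookshelf();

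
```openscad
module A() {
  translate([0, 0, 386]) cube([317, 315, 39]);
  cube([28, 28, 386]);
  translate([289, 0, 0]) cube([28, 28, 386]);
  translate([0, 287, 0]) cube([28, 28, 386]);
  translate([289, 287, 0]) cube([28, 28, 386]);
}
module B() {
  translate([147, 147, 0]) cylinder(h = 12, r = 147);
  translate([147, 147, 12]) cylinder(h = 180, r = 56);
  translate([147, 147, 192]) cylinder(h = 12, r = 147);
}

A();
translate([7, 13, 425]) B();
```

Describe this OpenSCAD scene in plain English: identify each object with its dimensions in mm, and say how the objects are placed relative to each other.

A is a four-legged stool. The seat is a 317×315×39 mm slab whose top surface is at z = 425 mm; four square legs, each 28×28 mm in cross-section, run from the floor (z = 0) to the underside of the seat, each flush with a corner of the seat.

B is a spool: two coaxial disc flanges of radius 147 mm and thickness 12 mm, joined by a core cylinder of radius 56 mm and height 180 mm. The lower flange rests on z = 0 and the three cylinders share a vertical axis.

The spool is on top of the stool.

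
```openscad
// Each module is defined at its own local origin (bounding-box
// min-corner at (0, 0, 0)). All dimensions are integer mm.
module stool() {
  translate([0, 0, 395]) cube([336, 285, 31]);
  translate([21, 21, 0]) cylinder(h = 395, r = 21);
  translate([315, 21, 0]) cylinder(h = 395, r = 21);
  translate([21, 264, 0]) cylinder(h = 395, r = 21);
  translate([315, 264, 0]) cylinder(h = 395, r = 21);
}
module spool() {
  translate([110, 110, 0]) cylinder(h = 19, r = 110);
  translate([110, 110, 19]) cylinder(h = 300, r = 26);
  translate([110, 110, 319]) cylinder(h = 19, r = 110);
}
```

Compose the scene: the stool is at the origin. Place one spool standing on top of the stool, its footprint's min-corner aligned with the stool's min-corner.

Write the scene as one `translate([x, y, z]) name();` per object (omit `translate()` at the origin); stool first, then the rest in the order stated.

stool();
translate([0, 0, 426]) spool();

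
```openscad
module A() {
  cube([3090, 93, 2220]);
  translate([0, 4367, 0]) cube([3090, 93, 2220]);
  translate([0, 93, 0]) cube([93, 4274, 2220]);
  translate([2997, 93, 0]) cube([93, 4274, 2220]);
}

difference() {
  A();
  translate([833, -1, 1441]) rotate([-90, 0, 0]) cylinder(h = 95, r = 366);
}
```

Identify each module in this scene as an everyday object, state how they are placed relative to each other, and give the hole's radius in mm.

The subtracted cylinder has r = 366 mm.

A is a house frame. The house frame has a circular hole through its front wall. The hole's radius is 366 mm.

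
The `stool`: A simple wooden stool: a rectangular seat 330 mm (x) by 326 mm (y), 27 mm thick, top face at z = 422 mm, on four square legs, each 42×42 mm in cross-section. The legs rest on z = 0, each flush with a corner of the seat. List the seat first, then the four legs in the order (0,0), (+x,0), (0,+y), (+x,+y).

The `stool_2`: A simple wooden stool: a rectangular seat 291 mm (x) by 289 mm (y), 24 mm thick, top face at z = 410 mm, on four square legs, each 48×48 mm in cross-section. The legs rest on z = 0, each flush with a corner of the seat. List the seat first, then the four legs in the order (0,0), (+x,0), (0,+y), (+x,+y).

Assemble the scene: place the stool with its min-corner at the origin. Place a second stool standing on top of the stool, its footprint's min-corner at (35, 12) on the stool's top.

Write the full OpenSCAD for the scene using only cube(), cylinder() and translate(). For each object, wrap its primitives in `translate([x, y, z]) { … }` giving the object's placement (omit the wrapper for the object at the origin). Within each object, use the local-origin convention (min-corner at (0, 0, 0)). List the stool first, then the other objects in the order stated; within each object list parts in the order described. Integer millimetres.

translate([0, 0, 395]) cube([330, 326, 27]);
cube([42, 42, 395]);
translate([288, 0, 0]) cube([42, 42, 395]);
translate([0, 284, 0]) cube([42, 42, 395]);
translate([288, 284, 0]) cube([42, 42, 395]);
translate([35, 12, 422]) {
  translate([0, 0, 386]) cube([291, 289, 24]);
  cube([48, 48, 386]);
  translate([243, 0, 0]) cube([48, 48, 386]);
  translate([0, 241, 0]) cube([48, 48, 386]);
  translate([243, 241, 0]) cube([48, 48, 386]);
}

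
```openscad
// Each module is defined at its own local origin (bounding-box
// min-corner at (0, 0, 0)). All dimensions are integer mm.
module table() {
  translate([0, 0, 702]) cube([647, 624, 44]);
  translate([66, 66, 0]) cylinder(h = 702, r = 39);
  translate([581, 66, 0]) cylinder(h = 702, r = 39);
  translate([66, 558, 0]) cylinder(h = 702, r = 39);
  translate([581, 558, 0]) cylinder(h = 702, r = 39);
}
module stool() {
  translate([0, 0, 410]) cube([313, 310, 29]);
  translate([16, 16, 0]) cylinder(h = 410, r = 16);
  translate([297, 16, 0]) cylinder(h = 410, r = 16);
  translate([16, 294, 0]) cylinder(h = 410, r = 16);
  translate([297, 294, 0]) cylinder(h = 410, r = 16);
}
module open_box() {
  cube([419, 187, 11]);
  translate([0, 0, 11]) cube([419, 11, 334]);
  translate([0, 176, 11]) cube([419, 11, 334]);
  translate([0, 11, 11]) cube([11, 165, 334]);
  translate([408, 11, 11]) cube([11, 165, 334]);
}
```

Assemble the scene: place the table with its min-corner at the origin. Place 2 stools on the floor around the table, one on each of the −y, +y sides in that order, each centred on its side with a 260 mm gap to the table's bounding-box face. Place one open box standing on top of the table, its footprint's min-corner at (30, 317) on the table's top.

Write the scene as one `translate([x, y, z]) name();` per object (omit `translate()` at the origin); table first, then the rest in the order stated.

table();
translate([167, -570, 0]) stool();
translate([167, 884, 0]) stool();
translate([30, 317, 746]) open_box();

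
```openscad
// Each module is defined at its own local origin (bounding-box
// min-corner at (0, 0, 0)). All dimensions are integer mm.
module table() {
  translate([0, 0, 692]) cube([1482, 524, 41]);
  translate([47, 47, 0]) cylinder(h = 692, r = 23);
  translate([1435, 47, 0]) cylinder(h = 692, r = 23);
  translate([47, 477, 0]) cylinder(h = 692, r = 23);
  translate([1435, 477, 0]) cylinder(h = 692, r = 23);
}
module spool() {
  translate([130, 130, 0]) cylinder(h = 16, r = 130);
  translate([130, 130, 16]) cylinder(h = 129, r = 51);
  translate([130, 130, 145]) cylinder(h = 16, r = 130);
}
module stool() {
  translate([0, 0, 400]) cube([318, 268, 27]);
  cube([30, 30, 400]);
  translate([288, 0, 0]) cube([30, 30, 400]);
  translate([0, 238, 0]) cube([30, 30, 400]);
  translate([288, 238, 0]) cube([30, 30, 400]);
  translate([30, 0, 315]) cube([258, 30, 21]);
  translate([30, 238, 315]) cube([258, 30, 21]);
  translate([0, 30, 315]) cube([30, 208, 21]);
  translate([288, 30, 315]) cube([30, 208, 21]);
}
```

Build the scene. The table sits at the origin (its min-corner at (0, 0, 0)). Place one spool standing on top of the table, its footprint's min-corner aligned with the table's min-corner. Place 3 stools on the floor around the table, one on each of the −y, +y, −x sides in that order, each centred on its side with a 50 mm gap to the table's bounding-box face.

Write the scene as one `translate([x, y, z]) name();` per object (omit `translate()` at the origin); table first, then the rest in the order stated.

table();
translate([0, 0, 733]) spool();
translate([582, -318, 0]) stool();
translate([582, 574, 0]) stool();
translate([-368, 128, 0]) stool();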